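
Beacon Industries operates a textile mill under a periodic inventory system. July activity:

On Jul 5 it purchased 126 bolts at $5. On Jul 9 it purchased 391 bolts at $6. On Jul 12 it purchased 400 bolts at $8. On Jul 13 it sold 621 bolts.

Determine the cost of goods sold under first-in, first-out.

Jul 13, 621 sold [FIFO — oldest first]: 126 @ $5 + 391 @ $6 + 104 @ $8 = $3,808
Ending inventory: 296 @ $8 = $2,368

COGS = $3,808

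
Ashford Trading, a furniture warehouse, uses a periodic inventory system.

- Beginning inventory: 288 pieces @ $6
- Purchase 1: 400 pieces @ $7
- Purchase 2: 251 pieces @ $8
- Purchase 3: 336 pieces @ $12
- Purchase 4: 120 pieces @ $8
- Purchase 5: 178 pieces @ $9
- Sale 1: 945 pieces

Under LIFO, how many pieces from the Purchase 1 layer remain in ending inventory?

Sale 1 (945) [LIFO — newest first]: 178 @ $9 + 120 @ $8 + 336 @ $12 + 251 @ $8 + 60 @ $7 = $9,022
Ending inventory: 288 @ $6 + 340 @ $7 = $4,108
Check: goods available $13,130 = COGS $9,022 + ending $4,108

340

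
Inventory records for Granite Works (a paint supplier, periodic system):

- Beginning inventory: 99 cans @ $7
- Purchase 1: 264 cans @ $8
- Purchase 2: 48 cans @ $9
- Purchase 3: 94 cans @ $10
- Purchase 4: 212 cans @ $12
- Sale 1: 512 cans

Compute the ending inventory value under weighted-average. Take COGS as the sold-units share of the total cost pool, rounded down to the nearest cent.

Ending inventory = $1,921.63

Sale 1, sell 512: 512/717 × $6,721.00 → $4,799.37
Ending inventory (cost pool remaining) = $1,921.63
Check: goods available $6,721.00 = COGS $4,799.37 + ending $1,921.63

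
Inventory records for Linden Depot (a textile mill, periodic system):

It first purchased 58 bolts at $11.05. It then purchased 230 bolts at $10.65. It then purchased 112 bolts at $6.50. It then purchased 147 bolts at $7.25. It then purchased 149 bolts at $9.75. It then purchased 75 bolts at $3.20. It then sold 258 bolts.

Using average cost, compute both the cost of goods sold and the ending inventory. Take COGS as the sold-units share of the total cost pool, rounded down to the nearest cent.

Sale 1, sell 258: 258/771 × $6,576.90 → $2,200.83
Ending inventory (cost pool remaining) = $4,376.07

COGS = $2,200.83; ending inventory = $4,376.07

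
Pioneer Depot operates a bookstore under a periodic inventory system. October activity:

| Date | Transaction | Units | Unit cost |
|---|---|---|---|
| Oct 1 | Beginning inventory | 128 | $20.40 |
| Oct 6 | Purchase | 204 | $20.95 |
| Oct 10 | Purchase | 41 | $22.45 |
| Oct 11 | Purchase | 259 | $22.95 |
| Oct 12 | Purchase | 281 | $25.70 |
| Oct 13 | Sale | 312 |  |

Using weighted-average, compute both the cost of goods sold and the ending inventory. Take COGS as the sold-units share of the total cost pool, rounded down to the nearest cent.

COGS = $7,166.49; ending inventory = $13,804.71

Oct 13, sell 312: 312/913 × $20,971.20 → $7,166.49
Ending inventory (cost pool remaining) = $13,804.71
Check: goods available $20,971.20 = COGS $7,166.49 + ending $13,804.71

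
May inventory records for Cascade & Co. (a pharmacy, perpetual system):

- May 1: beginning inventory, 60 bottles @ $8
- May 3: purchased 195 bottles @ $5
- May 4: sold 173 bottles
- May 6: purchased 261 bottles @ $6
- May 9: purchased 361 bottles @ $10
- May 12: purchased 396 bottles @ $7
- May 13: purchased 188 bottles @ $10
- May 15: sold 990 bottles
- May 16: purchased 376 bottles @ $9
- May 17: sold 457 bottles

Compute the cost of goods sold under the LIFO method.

COGS = $13,267

May 4, 173 sold [LIFO — newest first]: 173 @ $5 = $865
May 15, 990 sold [LIFO — newest first]: 188 @ $10 + 396 @ $7 + 361 @ $10 + 45 @ $6 = $8,532
May 17, 457 sold [LIFO — newest first]: 376 @ $9 + 81 @ $6 = $3,870
Total COGS = $865 + $8,532 + $3,870 = $13,267
Ending inventory: 60 @ $8 + 22 @ $5 + 135 @ $6 = $1,400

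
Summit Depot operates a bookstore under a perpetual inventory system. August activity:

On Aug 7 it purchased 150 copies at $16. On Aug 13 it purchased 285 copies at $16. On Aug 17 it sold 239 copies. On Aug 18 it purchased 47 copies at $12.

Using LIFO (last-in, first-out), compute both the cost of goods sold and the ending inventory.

COGS = $3,824; ending inventory = $3,700

Aug 17, 239 sold [LIFO — newest first]: 239 @ $16 = $3,824
Ending inventory: 150 @ $16 + 46 @ $16 + 47 @ $12 = $3,700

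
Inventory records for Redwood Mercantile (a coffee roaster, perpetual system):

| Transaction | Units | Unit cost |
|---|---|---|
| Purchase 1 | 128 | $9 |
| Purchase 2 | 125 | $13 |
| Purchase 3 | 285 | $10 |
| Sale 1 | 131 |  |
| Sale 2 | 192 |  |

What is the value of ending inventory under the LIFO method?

Sale 1 (131) [LIFO — newest first]: 131 @ $10 = $1,310
Sale 2 (192) [LIFO — newest first]: 154 @ $10 + 38 @ $13 = $2,034
Total COGS = $1,310 + $2,034 = $3,344
Ending inventory: 128 @ $9 + 87 @ $13 = $2,283

Ending inventory = $2,283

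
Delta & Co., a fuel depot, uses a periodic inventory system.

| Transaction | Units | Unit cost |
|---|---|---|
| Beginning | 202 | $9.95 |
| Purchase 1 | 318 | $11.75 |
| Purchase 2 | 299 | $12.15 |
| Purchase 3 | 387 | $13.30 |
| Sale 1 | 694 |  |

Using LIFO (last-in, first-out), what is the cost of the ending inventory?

Sale 1 (694) [LIFO — newest first]: 387 @ $13.30 + 299 @ $12.15 + 8 @ $11.75 = $8,873.95
Ending inventory: 202 @ $9.95 + 310 @ $11.75 = $5,652.40
Check: goods available $14,526.35 = COGS $8,873.95 + ending $5,652.40

Ending inventory = $5,652.40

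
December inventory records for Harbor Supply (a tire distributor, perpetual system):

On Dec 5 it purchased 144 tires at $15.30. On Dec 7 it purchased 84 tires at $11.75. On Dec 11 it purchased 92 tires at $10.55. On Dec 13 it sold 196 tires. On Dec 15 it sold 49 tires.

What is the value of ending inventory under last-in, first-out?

Ending inventory = $1,147.50

Dec 13, 196 sold [LIFO — newest first]: 92 @ $10.55 + 84 @ $11.75 + 20 @ $15.30 = $2,263.60
Dec 15, 49 sold [LIFO — newest first]: 49 @ $15.30 = $749.70
Total COGS = $2,263.60 + $749.70 = $3,013.30
Ending inventory: 75 @ $15.30 = $1,147.50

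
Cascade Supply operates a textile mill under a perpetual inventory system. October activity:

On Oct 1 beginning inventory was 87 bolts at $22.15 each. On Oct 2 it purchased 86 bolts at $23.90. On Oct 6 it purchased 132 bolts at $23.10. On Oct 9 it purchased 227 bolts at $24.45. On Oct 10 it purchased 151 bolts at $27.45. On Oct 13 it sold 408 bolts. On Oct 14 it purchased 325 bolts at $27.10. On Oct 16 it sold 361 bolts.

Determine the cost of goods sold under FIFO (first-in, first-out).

Oct 13, 408 sold [FIFO — oldest first]: 87 @ $22.15 + 86 @ $23.90 + 132 @ $23.10 + 103 @ $24.45 = $9,550.00
Oct 16, 361 sold [FIFO — oldest first]: 124 @ $24.45 + 151 @ $27.45 + 86 @ $27.10 = $9,507.35
Total COGS = $9,550.00 + $9,507.35 = $19,057.35
Ending inventory: 239 @ $27.10 = $6,476.90
Check: goods available $25,534.25 = COGS $19,057.35 + ending $6,476.90

COGS = $19,057.35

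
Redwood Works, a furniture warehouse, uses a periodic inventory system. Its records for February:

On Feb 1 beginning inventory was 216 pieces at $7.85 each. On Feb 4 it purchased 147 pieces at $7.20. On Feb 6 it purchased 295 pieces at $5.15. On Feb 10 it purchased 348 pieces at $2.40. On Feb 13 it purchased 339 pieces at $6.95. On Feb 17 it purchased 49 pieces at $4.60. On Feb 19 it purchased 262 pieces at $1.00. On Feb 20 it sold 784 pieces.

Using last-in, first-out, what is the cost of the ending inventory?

Feb 20, 784 sold [LIFO — newest first]: 262 @ $1.00 + 49 @ $4.60 + 339 @ $6.95 + 134 @ $2.40 = $3,165.05
Ending inventory: 216 @ $7.85 + 147 @ $7.20 + 295 @ $5.15 + 214 @ $2.40 = $4,786.85
Check: goods available $7,951.90 = COGS $3,165.05 + ending $4,786.85

Ending inventory = $4,786.85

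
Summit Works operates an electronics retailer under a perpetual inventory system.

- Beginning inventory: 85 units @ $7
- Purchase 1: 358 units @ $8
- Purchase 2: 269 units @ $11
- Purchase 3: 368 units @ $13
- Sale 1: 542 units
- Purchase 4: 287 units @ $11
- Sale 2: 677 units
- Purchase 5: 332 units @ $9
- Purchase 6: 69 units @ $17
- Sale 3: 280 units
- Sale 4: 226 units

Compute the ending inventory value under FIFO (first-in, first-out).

Ending inventory = $731

Sale 1 (542) [FIFO — oldest first]: 85 @ $7 + 358 @ $8 + 99 @ $11 = $4,548
Sale 2 (677) [FIFO — oldest first]: 170 @ $11 + 368 @ $13 + 139 @ $11 = $8,183
Sale 3 (280) [FIFO — oldest first]: 148 @ $11 + 132 @ $9 = $2,816
Sale 4 (226) [FIFO — oldest first]: 200 @ $9 + 26 @ $17 = $2,242
Total COGS = $4,548 + $8,183 + $2,816 + $2,242 = $17,789
Ending inventory: 43 @ $17 = $731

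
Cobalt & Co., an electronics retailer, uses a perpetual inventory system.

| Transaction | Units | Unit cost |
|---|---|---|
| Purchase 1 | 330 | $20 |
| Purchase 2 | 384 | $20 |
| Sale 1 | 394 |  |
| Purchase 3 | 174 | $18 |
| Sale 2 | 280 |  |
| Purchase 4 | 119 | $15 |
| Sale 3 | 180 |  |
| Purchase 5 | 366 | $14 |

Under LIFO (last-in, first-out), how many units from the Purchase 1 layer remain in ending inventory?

153

Sale 1 (394) [LIFO — newest first]: 384 @ $20 + 10 @ $20 = $7,880
Sale 2 (280) [LIFO — newest first]: 174 @ $18 + 106 @ $20 = $5,252
Sale 3 (180) [LIFO — newest first]: 119 @ $15 + 61 @ $20 = $3,005
Total COGS = $7,880 + $5,252 + $3,005 = $16,137
Ending inventory: 153 @ $20 + 366 @ $14 = $8,184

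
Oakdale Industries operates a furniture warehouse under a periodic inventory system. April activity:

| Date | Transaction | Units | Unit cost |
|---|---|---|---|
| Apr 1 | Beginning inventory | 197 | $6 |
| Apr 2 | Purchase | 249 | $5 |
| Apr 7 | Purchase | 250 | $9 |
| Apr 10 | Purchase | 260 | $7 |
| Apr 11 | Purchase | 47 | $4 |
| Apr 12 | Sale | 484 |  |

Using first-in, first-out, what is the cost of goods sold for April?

COGS = $2,769

Apr 12, 484 sold [FIFO — oldest first]: 197 @ $6 + 249 @ $5 + 38 @ $9 = $2,769
Ending inventory: 212 @ $9 + 260 @ $7 + 47 @ $4 = $3,916
Check: goods available $6,685 = COGS $2,769 + ending $3,916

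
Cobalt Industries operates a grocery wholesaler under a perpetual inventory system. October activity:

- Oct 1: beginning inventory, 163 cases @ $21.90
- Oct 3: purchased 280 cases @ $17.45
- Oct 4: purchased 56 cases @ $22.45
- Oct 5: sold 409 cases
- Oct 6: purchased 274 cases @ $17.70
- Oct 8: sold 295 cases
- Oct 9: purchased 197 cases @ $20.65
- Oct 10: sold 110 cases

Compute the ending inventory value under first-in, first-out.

Ending inventory = $3,221.40

Oct 5, 409 sold [FIFO — oldest first]: 163 @ $21.90 + 246 @ $17.45 = $7,862.40
Oct 8, 295 sold [FIFO — oldest first]: 34 @ $17.45 + 56 @ $22.45 + 205 @ $17.70 = $5,479.00
Oct 10, 110 sold [FIFO — oldest first]: 69 @ $17.70 + 41 @ $20.65 = $2,067.95
Total COGS = $7,862.40 + $5,479.00 + $2,067.95 = $15,409.35
Ending inventory: 156 @ $20.65 = $3,221.40
Check: goods available $18,630.75 = COGS $15,409.35 + ending $3,221.40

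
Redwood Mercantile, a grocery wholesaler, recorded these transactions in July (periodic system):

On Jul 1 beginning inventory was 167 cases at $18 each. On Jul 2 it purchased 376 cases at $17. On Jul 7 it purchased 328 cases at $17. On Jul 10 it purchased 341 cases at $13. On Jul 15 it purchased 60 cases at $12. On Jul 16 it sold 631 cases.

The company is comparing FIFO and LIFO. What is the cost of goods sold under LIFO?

FIFO COGS: 167 @ $18 + 376 @ $17 + 88 @ $17 = $10,894
LIFO COGS: 60 @ $12 + 341 @ $13 + 230 @ $17 = $9,063

COGS = $9,063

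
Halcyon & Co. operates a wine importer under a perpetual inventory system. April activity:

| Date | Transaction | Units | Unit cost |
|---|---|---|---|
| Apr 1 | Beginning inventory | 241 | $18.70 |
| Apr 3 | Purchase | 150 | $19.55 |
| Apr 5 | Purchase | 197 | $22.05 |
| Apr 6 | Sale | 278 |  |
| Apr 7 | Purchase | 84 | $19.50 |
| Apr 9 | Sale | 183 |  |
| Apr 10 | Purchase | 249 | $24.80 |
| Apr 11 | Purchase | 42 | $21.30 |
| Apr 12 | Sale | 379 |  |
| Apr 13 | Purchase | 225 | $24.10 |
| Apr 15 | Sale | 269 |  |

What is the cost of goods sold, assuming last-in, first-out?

COGS = $24,436.05

Apr 6, 278 sold [LIFO — newest first]: 197 @ $22.05 + 81 @ $19.55 = $5,927.40
Apr 9, 183 sold [LIFO — newest first]: 84 @ $19.50 + 69 @ $19.55 + 30 @ $18.70 = $3,547.95
Apr 12, 379 sold [LIFO — newest first]: 42 @ $21.30 + 249 @ $24.80 + 88 @ $18.70 = $8,715.40
Apr 15, 269 sold [LIFO — newest first]: 225 @ $24.10 + 44 @ $18.70 = $6,245.30
Total COGS = $5,927.40 + $3,547.95 + $8,715.40 + $6,245.30 = $24,436.05
Ending inventory: 79 @ $18.70 = $1,477.30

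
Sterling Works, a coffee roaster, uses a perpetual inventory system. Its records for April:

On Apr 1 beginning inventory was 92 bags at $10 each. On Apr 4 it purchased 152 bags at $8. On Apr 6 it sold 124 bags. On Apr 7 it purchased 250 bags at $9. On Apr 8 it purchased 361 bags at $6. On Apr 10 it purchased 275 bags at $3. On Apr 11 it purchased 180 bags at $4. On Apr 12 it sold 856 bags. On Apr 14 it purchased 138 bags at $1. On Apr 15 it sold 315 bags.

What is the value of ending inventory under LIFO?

Apr 6, 124 sold [LIFO — newest first]: 124 @ $8 = $992
Apr 12, 856 sold [LIFO — newest first]: 180 @ $4 + 275 @ $3 + 361 @ $6 + 40 @ $9 = $4,071
Apr 15, 315 sold [LIFO — newest first]: 138 @ $1 + 177 @ $9 = $1,731
Total COGS = $992 + $4,071 + $1,731 = $6,794
Ending inventory: 92 @ $10 + 28 @ $8 + 33 @ $9 = $1,441

Ending inventory = $1,441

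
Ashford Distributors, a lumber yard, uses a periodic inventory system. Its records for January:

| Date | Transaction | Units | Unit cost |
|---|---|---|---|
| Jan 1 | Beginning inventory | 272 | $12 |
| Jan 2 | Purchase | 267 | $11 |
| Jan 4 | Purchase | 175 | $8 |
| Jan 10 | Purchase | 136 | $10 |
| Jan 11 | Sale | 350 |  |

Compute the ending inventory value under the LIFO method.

Ending inventory = $5,772

Jan 11, 350 sold [LIFO — newest first]: 136 @ $10 + 175 @ $8 + 39 @ $11 = $3,189
Ending inventory: 272 @ $12 + 228 @ $11 = $5,772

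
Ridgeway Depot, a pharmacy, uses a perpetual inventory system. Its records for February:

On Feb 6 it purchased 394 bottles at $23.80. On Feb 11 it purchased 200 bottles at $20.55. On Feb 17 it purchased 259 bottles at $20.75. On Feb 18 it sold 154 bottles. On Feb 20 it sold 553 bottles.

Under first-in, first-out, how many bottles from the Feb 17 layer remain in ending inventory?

Feb 18, 154 sold [FIFO — oldest first]: 154 @ $23.80 = $3,665.20
Feb 20, 553 sold [FIFO — oldest first]: 240 @ $23.80 + 200 @ $20.55 + 113 @ $20.75 = $12,166.75
Total COGS = $3,665.20 + $12,166.75 = $15,831.95
Ending inventory: 146 @ $20.75 = $3,029.50
Check: goods available $18,861.45 = COGS $15,831.95 + ending $3,029.50

146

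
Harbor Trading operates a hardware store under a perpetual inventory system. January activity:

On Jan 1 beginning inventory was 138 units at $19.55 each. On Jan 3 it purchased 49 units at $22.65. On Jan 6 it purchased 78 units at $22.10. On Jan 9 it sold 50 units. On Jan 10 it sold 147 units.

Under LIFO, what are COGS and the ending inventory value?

COGS = $4,202.15; ending inventory = $1,329.40

Jan 9, 50 sold [LIFO — newest first]: 50 @ $22.10 = $1,105.00
Jan 10, 147 sold [LIFO — newest first]: 28 @ $22.10 + 49 @ $22.65 + 70 @ $19.55 = $3,097.15
Total COGS = $1,105.00 + $3,097.15 = $4,202.15
Ending inventory: 68 @ $19.55 = $1,329.40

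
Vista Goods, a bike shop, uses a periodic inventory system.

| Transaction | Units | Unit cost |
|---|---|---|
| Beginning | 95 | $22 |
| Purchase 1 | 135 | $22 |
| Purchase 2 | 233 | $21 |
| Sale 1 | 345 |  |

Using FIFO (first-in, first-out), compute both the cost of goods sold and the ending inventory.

COGS = $7,475; ending inventory = $2,478

Sale 1 (345) [FIFO — oldest first]: 95 @ $22 + 135 @ $22 + 115 @ $21 = $7,475
Ending inventory: 118 @ $21 = $2,478
Check: goods available $9,953 = COGS $7,475 + ending $2,478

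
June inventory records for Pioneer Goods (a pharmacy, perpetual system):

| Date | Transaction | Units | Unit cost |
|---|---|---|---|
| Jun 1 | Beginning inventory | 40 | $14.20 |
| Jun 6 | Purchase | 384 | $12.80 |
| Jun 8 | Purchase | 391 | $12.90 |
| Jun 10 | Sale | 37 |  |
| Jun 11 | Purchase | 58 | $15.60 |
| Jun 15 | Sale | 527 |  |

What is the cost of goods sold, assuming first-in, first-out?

Jun 10, 37 sold [FIFO — oldest first]: 37 @ $14.20 = $525.40
Jun 15, 527 sold [FIFO — oldest first]: 3 @ $14.20 + 384 @ $12.80 + 140 @ $12.90 = $6,763.80
Total COGS = $525.40 + $6,763.80 = $7,289.20
Ending inventory: 251 @ $12.90 + 58 @ $15.60 = $4,142.70
Check: goods available $11,431.90 = COGS $7,289.20 + ending $4,142.70

COGS = $7,289.20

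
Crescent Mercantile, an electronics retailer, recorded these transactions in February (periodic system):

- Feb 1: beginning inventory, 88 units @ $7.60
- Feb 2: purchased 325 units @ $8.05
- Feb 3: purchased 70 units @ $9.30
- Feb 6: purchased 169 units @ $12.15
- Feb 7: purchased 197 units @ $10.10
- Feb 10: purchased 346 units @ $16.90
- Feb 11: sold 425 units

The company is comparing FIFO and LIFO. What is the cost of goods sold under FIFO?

FIFO COGS: 88 @ $7.60 + 325 @ $8.05 + 12 @ $9.30 = $3,396.65
LIFO COGS: 346 @ $16.90 + 79 @ $10.10 = $6,645.30

COGS = $3,396.65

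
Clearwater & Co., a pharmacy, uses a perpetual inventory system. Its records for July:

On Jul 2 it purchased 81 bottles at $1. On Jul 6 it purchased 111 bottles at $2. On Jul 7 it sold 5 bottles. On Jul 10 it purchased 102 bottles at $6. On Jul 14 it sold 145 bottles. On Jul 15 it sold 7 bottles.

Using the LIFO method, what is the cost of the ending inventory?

Ending inventory = $193

Jul 7, 5 sold [LIFO — newest first]: 5 @ $2 = $10
Jul 14, 145 sold [LIFO — newest first]: 102 @ $6 + 43 @ $2 = $698
Jul 15, 7 sold [LIFO — newest first]: 7 @ $2 = $14
Total COGS = $10 + $698 + $14 = $722
Ending inventory: 81 @ $1 + 56 @ $2 = $193
Check: goods available $915 = COGS $722 + ending $193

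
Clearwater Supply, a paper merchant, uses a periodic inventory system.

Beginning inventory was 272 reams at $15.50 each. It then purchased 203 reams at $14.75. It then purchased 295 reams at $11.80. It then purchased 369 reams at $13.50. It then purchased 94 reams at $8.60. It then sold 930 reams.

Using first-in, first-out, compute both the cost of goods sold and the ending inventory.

COGS = $12,851.25; ending inventory = $3,629.90

Sale 1 (930) [FIFO — oldest first]: 272 @ $15.50 + 203 @ $14.75 + 295 @ $11.80 + 160 @ $13.50 = $12,851.25
Ending inventory: 209 @ $13.50 + 94 @ $8.60 = $3,629.90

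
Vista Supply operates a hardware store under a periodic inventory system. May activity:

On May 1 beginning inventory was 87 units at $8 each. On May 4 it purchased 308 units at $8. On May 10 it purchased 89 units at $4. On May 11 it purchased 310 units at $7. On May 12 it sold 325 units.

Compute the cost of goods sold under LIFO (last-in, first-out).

COGS = $2,230

May 12, 325 sold [LIFO — newest first]: 310 @ $7 + 15 @ $4 = $2,230
Ending inventory: 87 @ $8 + 308 @ $8 + 74 @ $4 = $3,456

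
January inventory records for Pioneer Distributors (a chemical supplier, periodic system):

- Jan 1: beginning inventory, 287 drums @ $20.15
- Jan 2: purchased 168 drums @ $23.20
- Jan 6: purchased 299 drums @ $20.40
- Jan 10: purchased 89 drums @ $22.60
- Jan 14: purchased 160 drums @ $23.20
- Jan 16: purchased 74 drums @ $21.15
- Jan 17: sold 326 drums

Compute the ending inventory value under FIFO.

Jan 17, 326 sold [FIFO — oldest first]: 287 @ $20.15 + 39 @ $23.20 = $6,687.85
Ending inventory: 129 @ $23.20 + 299 @ $20.40 + 89 @ $22.60 + 160 @ $23.20 + 74 @ $21.15 = $16,380.90
Check: goods available $23,068.75 = COGS $6,687.85 + ending $16,380.90

Ending inventory = $16,380.90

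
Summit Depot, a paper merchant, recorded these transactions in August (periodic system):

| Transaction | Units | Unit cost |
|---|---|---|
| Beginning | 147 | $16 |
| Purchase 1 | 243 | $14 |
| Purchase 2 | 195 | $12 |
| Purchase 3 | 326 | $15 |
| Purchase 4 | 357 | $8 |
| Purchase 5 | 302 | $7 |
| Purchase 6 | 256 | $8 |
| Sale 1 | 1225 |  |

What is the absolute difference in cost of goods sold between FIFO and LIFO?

FIFO COGS: 147 @ $16 + 243 @ $14 + 195 @ $12 + 326 @ $15 + 314 @ $8 = $15,496
LIFO COGS: 256 @ $8 + 302 @ $7 + 357 @ $8 + 310 @ $15 = $11,668
Difference = |$15,496 − $11,668| = $3,828

$3,828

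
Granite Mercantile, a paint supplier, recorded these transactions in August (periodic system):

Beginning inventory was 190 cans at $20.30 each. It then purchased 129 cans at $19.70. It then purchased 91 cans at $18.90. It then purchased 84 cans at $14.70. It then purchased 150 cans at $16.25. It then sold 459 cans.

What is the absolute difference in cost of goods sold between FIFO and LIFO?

$803.50

FIFO COGS: 190 @ $20.30 + 129 @ $19.70 + 91 @ $18.90 + 49 @ $14.70 = $8,838.50
LIFO COGS: 150 @ $16.25 + 84 @ $14.70 + 91 @ $18.90 + 129 @ $19.70 + 5 @ $20.30 = $8,035.00
Difference = |$8,838.50 − $8,035.00| = $803.50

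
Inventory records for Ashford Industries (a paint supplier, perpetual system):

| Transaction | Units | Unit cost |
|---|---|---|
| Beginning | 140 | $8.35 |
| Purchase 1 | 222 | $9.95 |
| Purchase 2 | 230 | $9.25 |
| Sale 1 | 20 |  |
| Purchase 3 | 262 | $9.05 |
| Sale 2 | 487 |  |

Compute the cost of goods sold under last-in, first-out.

COGS = $4,647.85

Sale 1 (20) [LIFO — newest first]: 20 @ $9.25 = $185.00
Sale 2 (487) [LIFO — newest first]: 262 @ $9.05 + 210 @ $9.25 + 15 @ $9.95 = $4,462.85
Total COGS = $185.00 + $4,462.85 = $4,647.85
Ending inventory: 140 @ $8.35 + 207 @ $9.95 = $3,228.65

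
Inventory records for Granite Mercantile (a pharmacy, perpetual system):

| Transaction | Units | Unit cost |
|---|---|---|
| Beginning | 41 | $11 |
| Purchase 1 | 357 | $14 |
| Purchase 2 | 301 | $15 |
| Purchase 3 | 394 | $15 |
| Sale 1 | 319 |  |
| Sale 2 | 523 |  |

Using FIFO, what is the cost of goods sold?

Sale 1 (319) [FIFO — oldest first]: 41 @ $11 + 278 @ $14 = $4,343
Sale 2 (523) [FIFO — oldest first]: 79 @ $14 + 301 @ $15 + 143 @ $15 = $7,766
Total COGS = $4,343 + $7,766 = $12,109
Ending inventory: 251 @ $15 = $3,765

COGS = $12,109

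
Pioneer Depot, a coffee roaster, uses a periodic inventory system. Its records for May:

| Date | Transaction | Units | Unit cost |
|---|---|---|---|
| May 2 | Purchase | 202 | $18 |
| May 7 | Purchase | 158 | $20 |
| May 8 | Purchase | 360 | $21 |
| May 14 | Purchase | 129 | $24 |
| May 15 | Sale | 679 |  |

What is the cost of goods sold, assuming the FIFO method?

COGS = $13,495

May 15, 679 sold [FIFO — oldest first]: 202 @ $18 + 158 @ $20 + 319 @ $21 = $13,495
Ending inventory: 41 @ $21 + 129 @ $24 = $3,957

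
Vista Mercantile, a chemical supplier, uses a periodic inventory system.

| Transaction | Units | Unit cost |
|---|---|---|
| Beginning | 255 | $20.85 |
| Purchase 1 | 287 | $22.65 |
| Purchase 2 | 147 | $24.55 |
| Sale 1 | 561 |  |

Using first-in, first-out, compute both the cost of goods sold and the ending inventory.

COGS = $12,283.75; ending inventory = $3,142.40

Sale 1 (561) [FIFO — oldest first]: 255 @ $20.85 + 287 @ $22.65 + 19 @ $24.55 = $12,283.75
Ending inventory: 128 @ $24.55 = $3,142.40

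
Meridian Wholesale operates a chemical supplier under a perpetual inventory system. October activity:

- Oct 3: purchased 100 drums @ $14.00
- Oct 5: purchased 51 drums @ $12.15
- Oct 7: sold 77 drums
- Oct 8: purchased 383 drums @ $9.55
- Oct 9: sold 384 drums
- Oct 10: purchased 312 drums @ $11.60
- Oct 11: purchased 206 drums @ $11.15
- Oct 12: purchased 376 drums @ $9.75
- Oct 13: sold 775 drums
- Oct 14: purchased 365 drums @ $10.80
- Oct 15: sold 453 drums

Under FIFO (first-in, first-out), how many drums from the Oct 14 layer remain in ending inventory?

Oct 7, 77 sold [FIFO — oldest first]: 77 @ $14.00 = $1,078.00
Oct 9, 384 sold [FIFO — oldest first]: 23 @ $14.00 + 51 @ $12.15 + 310 @ $9.55 = $3,902.15
Oct 13, 775 sold [FIFO — oldest first]: 73 @ $9.55 + 312 @ $11.60 + 206 @ $11.15 + 184 @ $9.75 = $8,407.25
Oct 15, 453 sold [FIFO — oldest first]: 192 @ $9.75 + 261 @ $10.80 = $4,690.80
Total COGS = $1,078.00 + $3,902.15 + $8,407.25 + $4,690.80 = $18,078.20
Ending inventory: 104 @ $10.80 = $1,123.20

104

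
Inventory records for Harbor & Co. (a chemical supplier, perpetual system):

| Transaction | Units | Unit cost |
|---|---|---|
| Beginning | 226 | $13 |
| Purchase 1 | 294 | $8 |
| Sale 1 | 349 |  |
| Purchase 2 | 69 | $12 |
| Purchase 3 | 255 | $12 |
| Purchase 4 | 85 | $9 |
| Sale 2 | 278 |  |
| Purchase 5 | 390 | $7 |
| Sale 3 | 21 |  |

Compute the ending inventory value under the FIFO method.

Ending inventory = $5,847

Sale 1 (349) [FIFO — oldest first]: 226 @ $13 + 123 @ $8 = $3,922
Sale 2 (278) [FIFO — oldest first]: 171 @ $8 + 69 @ $12 + 38 @ $12 = $2,652
Sale 3 (21) [FIFO — oldest first]: 21 @ $12 = $252
Total COGS = $3,922 + $2,652 + $252 = $6,826
Ending inventory: 196 @ $12 + 85 @ $9 + 390 @ $7 = $5,847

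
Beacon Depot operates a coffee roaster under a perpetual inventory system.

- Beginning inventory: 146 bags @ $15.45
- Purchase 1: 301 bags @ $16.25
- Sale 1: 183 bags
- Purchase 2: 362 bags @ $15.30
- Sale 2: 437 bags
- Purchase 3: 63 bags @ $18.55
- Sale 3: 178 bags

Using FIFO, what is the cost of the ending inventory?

Sale 1 (183) [FIFO — oldest first]: 146 @ $15.45 + 37 @ $16.25 = $2,856.95
Sale 2 (437) [FIFO — oldest first]: 264 @ $16.25 + 173 @ $15.30 = $6,936.90
Sale 3 (178) [FIFO — oldest first]: 178 @ $15.30 = $2,723.40
Total COGS = $2,856.95 + $6,936.90 + $2,723.40 = $12,517.25
Ending inventory: 11 @ $15.30 + 63 @ $18.55 = $1,336.95
Check: goods available $13,854.20 = COGS $12,517.25 + ending $1,336.95

Ending inventory = $1,336.95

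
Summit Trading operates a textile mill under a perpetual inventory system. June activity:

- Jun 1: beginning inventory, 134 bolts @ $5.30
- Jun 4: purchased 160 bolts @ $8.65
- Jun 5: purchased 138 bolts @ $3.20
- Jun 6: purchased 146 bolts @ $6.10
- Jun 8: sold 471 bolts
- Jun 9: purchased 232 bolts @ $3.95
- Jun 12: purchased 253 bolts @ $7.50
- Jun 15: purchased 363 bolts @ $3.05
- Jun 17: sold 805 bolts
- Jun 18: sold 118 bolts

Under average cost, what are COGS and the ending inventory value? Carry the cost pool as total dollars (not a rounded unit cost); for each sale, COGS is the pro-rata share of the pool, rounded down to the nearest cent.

After Jun 1: 134 on hand, pool $710.20 (≈ $5.3000 each)
After Jun 4: 294 on hand, pool $2,094.20 (≈ $7.1231 each)
After Jun 5: 432 on hand, pool $2,535.80 (≈ $5.8699 each)
After Jun 6: 578 on hand, pool $3,426.40 (≈ $5.9280 each)
Jun 8, sell 471: 471/578 × $3,426.40 → $2,792.10
After Jun 9: 339 on hand, pool $1,550.70 (≈ $4.5743 each)
After Jun 12: 592 on hand, pool $3,448.20 (≈ $5.8247 each)
After Jun 15: 955 on hand, pool $4,555.35 (≈ $4.7700 each)
Jun 17, sell 805: 805/955 × $4,555.35 → $3,839.85
Jun 18, sell 118: 118/150 × $715.50 → $562.86
Total COGS = $2,792.10 + $3,839.85 + $562.86 = $7,194.81
Ending inventory (cost pool remaining) = $152.64

COGS = $7,194.81; ending inventory = $152.64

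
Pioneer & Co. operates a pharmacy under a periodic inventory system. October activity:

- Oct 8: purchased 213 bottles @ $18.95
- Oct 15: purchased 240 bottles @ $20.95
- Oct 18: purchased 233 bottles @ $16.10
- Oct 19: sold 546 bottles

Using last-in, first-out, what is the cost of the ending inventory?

Oct 19, 546 sold [LIFO — newest first]: 233 @ $16.10 + 240 @ $20.95 + 73 @ $18.95 = $10,162.65
Ending inventory: 140 @ $18.95 = $2,653.00

Ending inventory = $2,653.00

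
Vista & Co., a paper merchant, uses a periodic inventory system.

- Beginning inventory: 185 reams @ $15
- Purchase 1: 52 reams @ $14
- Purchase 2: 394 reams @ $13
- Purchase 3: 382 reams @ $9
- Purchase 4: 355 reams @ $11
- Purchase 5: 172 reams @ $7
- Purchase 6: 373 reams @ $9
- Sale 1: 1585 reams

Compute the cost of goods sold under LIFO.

Sale 1 (1585) [LIFO — newest first]: 373 @ $9 + 172 @ $7 + 355 @ $11 + 382 @ $9 + 303 @ $13 = $15,843
Ending inventory: 185 @ $15 + 52 @ $14 + 91 @ $13 = $4,686
Check: goods available $20,529 = COGS $15,843 + ending $4,686

COGS = $15,843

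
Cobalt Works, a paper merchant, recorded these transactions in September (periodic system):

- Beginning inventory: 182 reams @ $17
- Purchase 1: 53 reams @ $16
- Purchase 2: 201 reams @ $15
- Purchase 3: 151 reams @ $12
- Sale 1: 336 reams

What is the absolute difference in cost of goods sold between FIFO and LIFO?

$870

FIFO COGS: 182 @ $17 + 53 @ $16 + 101 @ $15 = $5,457
LIFO COGS: 151 @ $12 + 185 @ $15 = $4,587
Difference = |$5,457 − $4,587| = $870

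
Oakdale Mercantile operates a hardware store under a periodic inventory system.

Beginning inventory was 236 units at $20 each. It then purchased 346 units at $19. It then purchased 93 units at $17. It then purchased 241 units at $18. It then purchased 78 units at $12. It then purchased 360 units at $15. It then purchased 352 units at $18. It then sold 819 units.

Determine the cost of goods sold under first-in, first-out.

COGS = $15,467

Sale 1 (819) [FIFO — oldest first]: 236 @ $20 + 346 @ $19 + 93 @ $17 + 144 @ $18 = $15,467
Ending inventory: 97 @ $18 + 78 @ $12 + 360 @ $15 + 352 @ $18 = $14,418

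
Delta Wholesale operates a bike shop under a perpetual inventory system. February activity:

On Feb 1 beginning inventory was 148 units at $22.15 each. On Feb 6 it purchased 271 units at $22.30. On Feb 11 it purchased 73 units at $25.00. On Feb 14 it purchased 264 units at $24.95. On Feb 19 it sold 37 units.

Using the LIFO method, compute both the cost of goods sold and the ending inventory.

Feb 19, 37 sold [LIFO — newest first]: 37 @ $24.95 = $923.15
Ending inventory: 148 @ $22.15 + 271 @ $22.30 + 73 @ $25.00 + 227 @ $24.95 = $16,810.15
Check: goods available $17,733.30 = COGS $923.15 + ending $16,810.15

COGS = $923.15; ending inventory = $16,810.15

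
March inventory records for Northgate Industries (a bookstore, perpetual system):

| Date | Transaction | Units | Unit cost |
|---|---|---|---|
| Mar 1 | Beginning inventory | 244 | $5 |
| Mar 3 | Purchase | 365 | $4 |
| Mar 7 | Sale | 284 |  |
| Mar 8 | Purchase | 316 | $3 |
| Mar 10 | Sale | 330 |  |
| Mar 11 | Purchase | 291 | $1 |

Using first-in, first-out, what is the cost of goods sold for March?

COGS = $2,695

Mar 7, 284 sold [FIFO — oldest first]: 244 @ $5 + 40 @ $4 = $1,380
Mar 10, 330 sold [FIFO — oldest first]: 325 @ $4 + 5 @ $3 = $1,315
Total COGS = $1,380 + $1,315 = $2,695
Ending inventory: 311 @ $3 + 291 @ $1 = $1,224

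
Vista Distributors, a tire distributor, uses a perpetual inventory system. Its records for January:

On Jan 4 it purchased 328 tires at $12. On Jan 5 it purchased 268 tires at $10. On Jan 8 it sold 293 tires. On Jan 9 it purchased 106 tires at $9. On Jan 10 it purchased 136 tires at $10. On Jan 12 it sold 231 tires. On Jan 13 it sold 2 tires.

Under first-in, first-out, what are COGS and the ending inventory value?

COGS = $5,916; ending inventory = $3,014

Jan 8, 293 sold [FIFO — oldest first]: 293 @ $12 = $3,516
Jan 12, 231 sold [FIFO — oldest first]: 35 @ $12 + 196 @ $10 = $2,380
Jan 13, 2 sold [FIFO — oldest first]: 2 @ $10 = $20
Total COGS = $3,516 + $2,380 + $20 = $5,916
Ending inventory: 70 @ $10 + 106 @ $9 + 136 @ $10 = $3,014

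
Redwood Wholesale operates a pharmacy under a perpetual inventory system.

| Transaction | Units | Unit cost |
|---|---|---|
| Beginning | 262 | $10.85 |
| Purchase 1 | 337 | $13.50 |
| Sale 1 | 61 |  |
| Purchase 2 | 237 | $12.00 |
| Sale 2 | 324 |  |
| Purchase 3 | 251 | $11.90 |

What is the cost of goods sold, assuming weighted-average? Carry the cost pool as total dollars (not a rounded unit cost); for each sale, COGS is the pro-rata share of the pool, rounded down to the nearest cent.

After Beginning: 262 on hand, pool $2,842.70 (≈ $10.8500 each)
After Purchase 1: 599 on hand, pool $7,392.20 (≈ $12.3409 each)
Sale 1, sell 61: 61/599 × $7,392.20 → $752.79
After Purchase 2: 775 on hand, pool $9,483.41 (≈ $12.2367 each)
Sale 2, sell 324: 324/775 × $9,483.41 → $3,964.67
After Purchase 3: 702 on hand, pool $8,505.64 (≈ $12.1163 each)
Total COGS = $752.79 + $3,964.67 = $4,717.46
Ending inventory (cost pool remaining) = $8,505.64
Check: goods available $13,223.10 = COGS $4,717.46 + ending $8,505.64

COGS = $4,717.46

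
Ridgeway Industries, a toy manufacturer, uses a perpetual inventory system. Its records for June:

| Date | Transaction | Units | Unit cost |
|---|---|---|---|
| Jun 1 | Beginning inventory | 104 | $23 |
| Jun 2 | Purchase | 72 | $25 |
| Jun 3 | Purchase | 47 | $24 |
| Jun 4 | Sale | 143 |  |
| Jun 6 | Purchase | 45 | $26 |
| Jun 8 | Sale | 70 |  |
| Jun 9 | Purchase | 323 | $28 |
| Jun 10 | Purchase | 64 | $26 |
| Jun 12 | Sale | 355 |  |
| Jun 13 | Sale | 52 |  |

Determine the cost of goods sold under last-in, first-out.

Jun 4, 143 sold [LIFO — newest first]: 47 @ $24 + 72 @ $25 + 24 @ $23 = $3,480
Jun 8, 70 sold [LIFO — newest first]: 45 @ $26 + 25 @ $23 = $1,745
Jun 12, 355 sold [LIFO — newest first]: 64 @ $26 + 291 @ $28 = $9,812
Jun 13, 52 sold [LIFO — newest first]: 32 @ $28 + 20 @ $23 = $1,356
Total COGS = $3,480 + $1,745 + $9,812 + $1,356 = $16,393
Ending inventory: 35 @ $23 = $805

COGS = $16,393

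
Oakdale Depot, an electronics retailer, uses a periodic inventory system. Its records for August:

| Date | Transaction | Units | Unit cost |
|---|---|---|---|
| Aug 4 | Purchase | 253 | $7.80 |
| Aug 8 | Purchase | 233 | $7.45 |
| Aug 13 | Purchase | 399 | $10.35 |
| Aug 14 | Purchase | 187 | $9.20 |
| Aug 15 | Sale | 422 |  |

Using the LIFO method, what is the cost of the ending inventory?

Aug 15, 422 sold [LIFO — newest first]: 187 @ $9.20 + 235 @ $10.35 = $4,152.65
Ending inventory: 253 @ $7.80 + 233 @ $7.45 + 164 @ $10.35 = $5,406.65

Ending inventory = $5,406.65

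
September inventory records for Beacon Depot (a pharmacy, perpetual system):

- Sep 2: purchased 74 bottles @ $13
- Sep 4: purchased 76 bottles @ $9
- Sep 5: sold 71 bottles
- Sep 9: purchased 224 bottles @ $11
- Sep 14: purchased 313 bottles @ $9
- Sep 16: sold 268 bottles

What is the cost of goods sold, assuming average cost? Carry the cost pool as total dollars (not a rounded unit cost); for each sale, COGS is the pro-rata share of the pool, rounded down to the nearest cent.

After Sep 2: 74 on hand, pool $962.00 (≈ $13.0000 each)
After Sep 4: 150 on hand, pool $1,646.00 (≈ $10.9733 each)
Sep 5, sell 71: 71/150 × $1,646.00 → $779.10
After Sep 9: 303 on hand, pool $3,330.90 (≈ $10.9931 each)
After Sep 14: 616 on hand, pool $6,147.90 (≈ $9.9804 each)
Sep 16, sell 268: 268/616 × $6,147.90 → $2,674.73
Total COGS = $779.10 + $2,674.73 = $3,453.83
Ending inventory (cost pool remaining) = $3,473.17
Check: goods available $6,927.00 = COGS $3,453.83 + ending $3,473.17

COGS = $3,453.83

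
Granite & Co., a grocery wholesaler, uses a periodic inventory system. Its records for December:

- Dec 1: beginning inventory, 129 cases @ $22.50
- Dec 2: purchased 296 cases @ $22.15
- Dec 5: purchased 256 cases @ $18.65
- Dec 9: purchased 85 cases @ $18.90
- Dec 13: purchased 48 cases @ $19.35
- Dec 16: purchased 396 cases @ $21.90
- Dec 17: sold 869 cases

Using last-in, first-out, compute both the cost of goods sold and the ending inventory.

Dec 17, 869 sold [LIFO — newest first]: 396 @ $21.90 + 48 @ $19.35 + 85 @ $18.90 + 256 @ $18.65 + 84 @ $22.15 = $17,842.70
Ending inventory: 129 @ $22.50 + 212 @ $22.15 = $7,598.30

COGS = $17,842.70; ending inventory = $7,598.30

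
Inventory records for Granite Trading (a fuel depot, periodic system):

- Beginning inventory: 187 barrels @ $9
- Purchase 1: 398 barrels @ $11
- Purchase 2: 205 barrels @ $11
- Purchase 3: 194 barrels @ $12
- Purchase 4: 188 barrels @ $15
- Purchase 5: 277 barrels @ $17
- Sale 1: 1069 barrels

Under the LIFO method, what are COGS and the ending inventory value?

Sale 1 (1069) [LIFO — newest first]: 277 @ $17 + 188 @ $15 + 194 @ $12 + 205 @ $11 + 205 @ $11 = $14,367
Ending inventory: 187 @ $9 + 193 @ $11 = $3,806
Check: goods available $18,173 = COGS $14,367 + ending $3,806

COGS = $14,367; ending inventory = $3,806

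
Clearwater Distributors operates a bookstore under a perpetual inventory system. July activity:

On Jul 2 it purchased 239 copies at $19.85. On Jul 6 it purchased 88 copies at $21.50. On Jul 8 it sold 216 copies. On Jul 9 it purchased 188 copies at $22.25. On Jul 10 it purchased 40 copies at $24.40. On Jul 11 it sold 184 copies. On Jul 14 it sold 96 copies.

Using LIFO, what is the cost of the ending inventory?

Jul 8, 216 sold [LIFO — newest first]: 88 @ $21.50 + 128 @ $19.85 = $4,432.80
Jul 11, 184 sold [LIFO — newest first]: 40 @ $24.40 + 144 @ $22.25 = $4,180.00
Jul 14, 96 sold [LIFO — newest first]: 44 @ $22.25 + 52 @ $19.85 = $2,011.20
Total COGS = $4,432.80 + $4,180.00 + $2,011.20 = $10,624.00
Ending inventory: 59 @ $19.85 = $1,171.15

Ending inventory = $1,171.15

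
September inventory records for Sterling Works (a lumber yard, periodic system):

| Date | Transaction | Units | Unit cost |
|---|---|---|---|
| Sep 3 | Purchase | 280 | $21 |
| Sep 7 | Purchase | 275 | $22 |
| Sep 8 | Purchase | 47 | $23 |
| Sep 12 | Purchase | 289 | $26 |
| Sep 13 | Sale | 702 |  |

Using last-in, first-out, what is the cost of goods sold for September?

COGS = $16,556

Sep 13, 702 sold [LIFO — newest first]: 289 @ $26 + 47 @ $23 + 275 @ $22 + 91 @ $21 = $16,556
Ending inventory: 189 @ $21 = $3,969
Check: goods available $20,525 = COGS $16,556 + ending $3,969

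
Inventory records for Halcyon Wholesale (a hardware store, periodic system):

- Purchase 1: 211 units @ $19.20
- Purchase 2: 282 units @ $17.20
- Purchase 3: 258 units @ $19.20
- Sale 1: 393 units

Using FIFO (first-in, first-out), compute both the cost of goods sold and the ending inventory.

COGS = $7,181.60; ending inventory = $6,673.60

Sale 1 (393) [FIFO — oldest first]: 211 @ $19.20 + 182 @ $17.20 = $7,181.60
Ending inventory: 100 @ $17.20 + 258 @ $19.20 = $6,673.60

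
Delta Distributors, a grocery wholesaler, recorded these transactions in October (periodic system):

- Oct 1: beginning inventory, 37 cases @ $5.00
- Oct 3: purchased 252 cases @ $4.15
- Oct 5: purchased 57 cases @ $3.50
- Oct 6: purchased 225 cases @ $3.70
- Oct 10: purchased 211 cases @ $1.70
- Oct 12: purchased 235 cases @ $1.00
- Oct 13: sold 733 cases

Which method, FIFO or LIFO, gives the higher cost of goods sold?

FIFO COGS: 37 @ $5.00 + 252 @ $4.15 + 57 @ $3.50 + 225 @ $3.70 + 162 @ $1.70 = $2,538.20
LIFO COGS: 235 @ $1.00 + 211 @ $1.70 + 225 @ $3.70 + 57 @ $3.50 + 5 @ $4.15 = $1,646.45

FIFO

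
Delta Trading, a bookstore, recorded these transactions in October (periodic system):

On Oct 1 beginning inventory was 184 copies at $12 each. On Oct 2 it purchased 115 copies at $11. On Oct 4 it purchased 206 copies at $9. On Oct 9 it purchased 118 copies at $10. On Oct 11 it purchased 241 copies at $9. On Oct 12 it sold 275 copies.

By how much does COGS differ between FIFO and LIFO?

$700

FIFO COGS: 184 @ $12 + 91 @ $11 = $3,209
LIFO COGS: 241 @ $9 + 34 @ $10 = $2,509
Difference = |$3,209 − $2,509| = $700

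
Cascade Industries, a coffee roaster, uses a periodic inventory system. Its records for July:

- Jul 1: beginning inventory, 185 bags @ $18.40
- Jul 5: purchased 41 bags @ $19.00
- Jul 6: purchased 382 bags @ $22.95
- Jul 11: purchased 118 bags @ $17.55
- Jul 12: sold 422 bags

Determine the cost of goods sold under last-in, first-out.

COGS = $9,047.70

Jul 12, 422 sold [LIFO — newest first]: 118 @ $17.55 + 304 @ $22.95 = $9,047.70
Ending inventory: 185 @ $18.40 + 41 @ $19.00 + 78 @ $22.95 = $5,973.10
Check: goods available $15,020.80 = COGS $9,047.70 + ending $5,973.10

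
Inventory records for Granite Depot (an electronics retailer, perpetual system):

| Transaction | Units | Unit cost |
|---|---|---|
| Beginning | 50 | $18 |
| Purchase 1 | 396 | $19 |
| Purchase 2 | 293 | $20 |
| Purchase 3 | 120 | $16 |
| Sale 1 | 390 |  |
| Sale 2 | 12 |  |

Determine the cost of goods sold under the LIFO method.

Sale 1 (390) [LIFO — newest first]: 120 @ $16 + 270 @ $20 = $7,320
Sale 2 (12) [LIFO — newest first]: 12 @ $20 = $240
Total COGS = $7,320 + $240 = $7,560
Ending inventory: 50 @ $18 + 396 @ $19 + 11 @ $20 = $8,644

COGS = $7,560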